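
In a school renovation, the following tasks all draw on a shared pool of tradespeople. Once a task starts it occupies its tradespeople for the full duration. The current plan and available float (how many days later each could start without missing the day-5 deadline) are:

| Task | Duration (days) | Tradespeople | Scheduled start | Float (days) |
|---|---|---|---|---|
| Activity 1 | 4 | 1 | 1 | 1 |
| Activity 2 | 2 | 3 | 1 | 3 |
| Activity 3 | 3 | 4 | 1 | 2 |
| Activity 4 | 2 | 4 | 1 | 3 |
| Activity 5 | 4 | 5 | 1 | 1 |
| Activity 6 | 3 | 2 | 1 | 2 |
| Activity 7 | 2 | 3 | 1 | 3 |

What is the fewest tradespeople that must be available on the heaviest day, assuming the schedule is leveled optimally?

Early-start (Activity 1@1, Activity 2@1, Activity 3@1, Activity 4@1, Activity 5@1, Activity 6@1, Activity 7@1) gives peak 22: d1:22  d2:22  d3:12  d4:6  d5:0.
Shift Activity 3→3, Activity 4→4.
Schedule Activity 1@1, Activity 2@1, Activity 3@3, Activity 4@4, Activity 5@1, Activity 6@1, Activity 7@1: d1:14  d2:14  d3:12  d4:14  d5:8 — peak 14.

14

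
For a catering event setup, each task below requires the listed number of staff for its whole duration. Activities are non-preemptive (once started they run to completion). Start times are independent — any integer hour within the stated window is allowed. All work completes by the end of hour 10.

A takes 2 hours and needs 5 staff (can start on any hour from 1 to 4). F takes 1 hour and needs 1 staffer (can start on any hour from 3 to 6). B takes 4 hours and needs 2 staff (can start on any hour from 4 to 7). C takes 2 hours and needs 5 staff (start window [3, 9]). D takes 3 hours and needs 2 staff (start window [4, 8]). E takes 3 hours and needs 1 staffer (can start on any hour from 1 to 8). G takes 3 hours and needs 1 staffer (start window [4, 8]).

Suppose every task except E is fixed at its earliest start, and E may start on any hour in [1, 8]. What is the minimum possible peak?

E@1: h1:6  h2:6  h3:7  h4:10  h5:5  h6:5  h7:2  h8:0  h9:0  h10:0 → peak 10
E@2: h1:5  h2:6  h3:7  h4:11  h5:5  h6:5  h7:2  h8:0  h9:0  h10:0 → peak 11
E@3: h1:5  h2:5  h3:7  h4:11  h5:6  h6:5  h7:2  h8:0  h9:0  h10:0 → peak 11
E@4: h1:5  h2:5  h3:6  h4:11  h5:6  h6:6  h7:2  h8:0  h9:0  h10:0 → peak 11
E@5: h1:5  h2:5  h3:6  h4:10  h5:6  h6:6  h7:3  h8:0  h9:0  h10:0 → peak 10
E@6: h1:5  h2:5  h3:6  h4:10  h5:5  h6:6  h7:3  h8:1  h9:0  h10:0 → peak 10
E@7: h1:5  h2:5  h3:6  h4:10  h5:5  h6:5  h7:3  h8:1  h9:1  h10:0 → peak 10
E@8: h1:5  h2:5  h3:6  h4:10  h5:5  h6:5  h7:2  h8:1  h9:1  h10:1 → peak 10
Best is E@1, peak 10.

10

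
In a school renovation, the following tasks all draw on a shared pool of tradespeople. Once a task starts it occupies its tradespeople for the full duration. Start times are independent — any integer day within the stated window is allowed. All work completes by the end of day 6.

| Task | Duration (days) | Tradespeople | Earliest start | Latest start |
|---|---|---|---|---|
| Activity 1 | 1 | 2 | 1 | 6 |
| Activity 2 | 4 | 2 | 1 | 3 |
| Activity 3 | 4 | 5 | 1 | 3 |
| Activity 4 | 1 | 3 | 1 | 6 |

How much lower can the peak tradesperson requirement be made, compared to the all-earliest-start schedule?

Early-start peak: d1:12  d2:7  d3:7  d4:7  d5:0  d6:0 ⇒ 12.
Leveled (Activity 1@1, Activity 2@1, Activity 3@2, Activity 4@1): d1:7  d2:7  d3:7  d4:7  d5:5  d6:0 ⇒ 7.
Reduction 12 − 7 = 5.

5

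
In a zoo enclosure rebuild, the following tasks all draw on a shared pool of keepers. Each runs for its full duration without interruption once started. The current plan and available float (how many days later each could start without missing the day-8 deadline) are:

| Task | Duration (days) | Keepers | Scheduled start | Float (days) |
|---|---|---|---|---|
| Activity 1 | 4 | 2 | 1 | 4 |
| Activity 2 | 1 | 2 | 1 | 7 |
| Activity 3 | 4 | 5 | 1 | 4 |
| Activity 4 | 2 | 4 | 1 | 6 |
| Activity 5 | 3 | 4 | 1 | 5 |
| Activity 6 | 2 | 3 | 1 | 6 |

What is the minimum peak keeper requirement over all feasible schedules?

8

Early-start (Activity 1@1, Activity 2@1, Activity 3@1, Activity 4@1, Activity 5@1, Activity 6@1) gives peak 20: d1:20  d2:18  d3:11  d4:7  d5:0  d6:0  d7:0  d8:0.
Shift Activity 3→2, Activity 4→7, Activity 5→6, Activity 6→5.
Schedule Activity 1@1, Activity 2@1, Activity 3@2, Activity 4@7, Activity 5@6, Activity 6@5: d1:4  d2:7  d3:7  d4:7  d5:8  d6:7  d7:8  d8:8 — peak 8.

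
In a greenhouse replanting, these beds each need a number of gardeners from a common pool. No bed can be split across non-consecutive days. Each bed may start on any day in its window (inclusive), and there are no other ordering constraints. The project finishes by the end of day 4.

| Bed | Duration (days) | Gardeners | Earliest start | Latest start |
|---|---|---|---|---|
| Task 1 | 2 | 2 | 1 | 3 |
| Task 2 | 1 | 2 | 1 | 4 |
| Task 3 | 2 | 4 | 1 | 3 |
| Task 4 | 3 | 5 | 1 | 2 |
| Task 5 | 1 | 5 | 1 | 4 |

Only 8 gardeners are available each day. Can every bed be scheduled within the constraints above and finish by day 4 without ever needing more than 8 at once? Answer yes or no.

Total gardener-days = 34; over 4 days the average is 34/4 > 8, so some day must exceed 8.

no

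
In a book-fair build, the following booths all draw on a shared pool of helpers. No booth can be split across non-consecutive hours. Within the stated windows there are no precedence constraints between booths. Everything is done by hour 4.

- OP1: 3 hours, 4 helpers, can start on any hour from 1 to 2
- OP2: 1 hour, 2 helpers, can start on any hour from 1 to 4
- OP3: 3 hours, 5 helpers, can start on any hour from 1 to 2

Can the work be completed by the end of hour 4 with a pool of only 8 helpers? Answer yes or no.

The minimum achievable peak is 9; 8 < 9, so no feasible schedule stays within the cap.

no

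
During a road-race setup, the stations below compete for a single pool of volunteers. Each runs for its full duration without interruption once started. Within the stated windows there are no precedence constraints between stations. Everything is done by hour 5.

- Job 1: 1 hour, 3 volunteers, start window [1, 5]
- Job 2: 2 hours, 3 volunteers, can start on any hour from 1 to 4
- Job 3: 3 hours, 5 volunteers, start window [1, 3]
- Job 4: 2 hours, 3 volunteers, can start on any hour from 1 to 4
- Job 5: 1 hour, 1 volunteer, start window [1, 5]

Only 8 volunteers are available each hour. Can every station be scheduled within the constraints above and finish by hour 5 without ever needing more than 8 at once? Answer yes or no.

Schedule Job 1@1, Job 2@1, Job 3@2, Job 4@3, Job 5@1: h1:7  h2:8  h3:8  h4:8  h5:0 — peak 8 ≤ 8.

yes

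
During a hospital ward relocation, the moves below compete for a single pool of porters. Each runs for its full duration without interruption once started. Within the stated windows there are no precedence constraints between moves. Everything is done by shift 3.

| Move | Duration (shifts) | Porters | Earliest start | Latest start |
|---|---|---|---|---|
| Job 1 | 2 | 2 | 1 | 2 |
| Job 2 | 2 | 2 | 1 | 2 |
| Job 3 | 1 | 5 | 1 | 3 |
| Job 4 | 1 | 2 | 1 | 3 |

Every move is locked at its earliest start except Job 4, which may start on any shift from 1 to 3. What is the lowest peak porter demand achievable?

Job 4@1: s1:11  s2:4  s3:0 → peak 11
Job 4@2: s1:9  s2:6  s3:0 → peak 9
Job 4@3: s1:9  s2:4  s3:2 → peak 9
Best is Job 4@2, peak 9.

9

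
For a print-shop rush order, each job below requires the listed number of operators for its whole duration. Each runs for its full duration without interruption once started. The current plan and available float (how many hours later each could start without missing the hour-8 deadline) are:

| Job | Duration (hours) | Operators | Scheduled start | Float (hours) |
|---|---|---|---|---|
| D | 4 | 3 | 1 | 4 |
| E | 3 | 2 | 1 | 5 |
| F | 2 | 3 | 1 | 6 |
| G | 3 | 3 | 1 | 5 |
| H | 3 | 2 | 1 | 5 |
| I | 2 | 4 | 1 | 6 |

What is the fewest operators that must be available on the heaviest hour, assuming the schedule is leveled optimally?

Early-start (D@1, E@1, F@1, G@1, H@1, I@1) gives peak 17: h1:17  h2:17  h3:10  h4:3  h5:0  h6:0  h7:0  h8:0.
Shift F→4, G→5, I→6.
Schedule D@1, E@1, F@4, G@5, H@1, I@6: h1:7  h2:7  h3:7  h4:6  h5:6  h6:7  h7:7  h8:0 — peak 7.

7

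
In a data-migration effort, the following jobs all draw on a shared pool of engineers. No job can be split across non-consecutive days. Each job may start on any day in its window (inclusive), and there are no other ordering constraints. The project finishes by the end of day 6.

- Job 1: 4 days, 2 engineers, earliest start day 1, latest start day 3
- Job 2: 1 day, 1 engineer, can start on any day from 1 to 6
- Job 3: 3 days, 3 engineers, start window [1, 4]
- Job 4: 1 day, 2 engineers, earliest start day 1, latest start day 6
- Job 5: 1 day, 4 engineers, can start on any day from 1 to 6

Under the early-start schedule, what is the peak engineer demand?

12

Early-start schedule: Job 1@1, Job 2@1, Job 3@1, Job 4@1, Job 5@1.
Load per day: day 1: 12, day 2: 5, day 3: 5, day 4: 2, day 5: 0, day 6: 0.
Peak is 12.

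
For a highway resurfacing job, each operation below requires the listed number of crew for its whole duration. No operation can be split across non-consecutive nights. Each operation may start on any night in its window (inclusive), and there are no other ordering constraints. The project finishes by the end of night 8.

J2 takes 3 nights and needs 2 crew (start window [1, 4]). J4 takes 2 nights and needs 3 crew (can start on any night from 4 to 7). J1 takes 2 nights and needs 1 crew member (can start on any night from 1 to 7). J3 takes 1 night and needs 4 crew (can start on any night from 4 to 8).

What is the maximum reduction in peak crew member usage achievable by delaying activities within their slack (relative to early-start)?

Early-start peak: n1:3  n2:3  n3:2  n4:7  n5:3  n6:0  n7:0  n8:0 ⇒ 7.
Leveled (J2@1, J4@4, J1@1, J3@6): n1:3  n2:3  n3:2  n4:3  n5:3  n6:4  n7:0  n8:0 ⇒ 4.
Reduction 7 − 4 = 3.

3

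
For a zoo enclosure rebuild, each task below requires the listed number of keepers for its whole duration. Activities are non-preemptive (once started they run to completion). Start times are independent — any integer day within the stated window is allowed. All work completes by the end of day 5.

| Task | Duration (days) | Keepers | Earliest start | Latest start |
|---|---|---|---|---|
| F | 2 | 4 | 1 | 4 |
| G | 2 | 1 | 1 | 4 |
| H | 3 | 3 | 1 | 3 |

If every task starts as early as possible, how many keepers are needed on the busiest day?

Early-start schedule: F@1, G@1, H@1.
Load per day: day 1: 8, day 2: 8, day 3: 3, day 4: 0, day 5: 0.
Peak is 8.

8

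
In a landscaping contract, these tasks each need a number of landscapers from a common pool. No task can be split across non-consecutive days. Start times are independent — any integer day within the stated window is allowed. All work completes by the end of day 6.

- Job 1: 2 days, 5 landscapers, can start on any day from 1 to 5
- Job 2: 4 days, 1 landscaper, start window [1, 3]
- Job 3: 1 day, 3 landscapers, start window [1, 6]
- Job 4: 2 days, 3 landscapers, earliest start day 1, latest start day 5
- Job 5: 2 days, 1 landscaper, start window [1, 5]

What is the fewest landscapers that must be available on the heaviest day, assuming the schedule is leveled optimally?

Early-start (Job 1@1, Job 2@1, Job 3@1, Job 4@1, Job 5@1) gives peak 13: d1:13  d2:10  d3:1  d4:1  d5:0  d6:0.
Shift Job 2→3, Job 3→3, Job 4→4, Job 5→3.
Schedule Job 1@1, Job 2@3, Job 3@3, Job 4@4, Job 5@3: d1:5  d2:5  d3:5  d4:5  d5:4  d6:1 — peak 5.
Total landscaper-days = 25 over 6 days ⇒ peak ≥ ⌈25/6⌉ = 5, so 5 is optimal.

5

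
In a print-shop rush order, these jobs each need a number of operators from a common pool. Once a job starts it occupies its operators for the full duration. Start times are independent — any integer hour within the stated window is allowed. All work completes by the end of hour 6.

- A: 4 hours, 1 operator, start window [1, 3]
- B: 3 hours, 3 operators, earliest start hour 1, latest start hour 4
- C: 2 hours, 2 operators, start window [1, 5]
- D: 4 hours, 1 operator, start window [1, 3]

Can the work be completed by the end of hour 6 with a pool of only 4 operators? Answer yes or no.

no

The minimum achievable peak is 5; 4 < 5, so no feasible schedule stays within the cap.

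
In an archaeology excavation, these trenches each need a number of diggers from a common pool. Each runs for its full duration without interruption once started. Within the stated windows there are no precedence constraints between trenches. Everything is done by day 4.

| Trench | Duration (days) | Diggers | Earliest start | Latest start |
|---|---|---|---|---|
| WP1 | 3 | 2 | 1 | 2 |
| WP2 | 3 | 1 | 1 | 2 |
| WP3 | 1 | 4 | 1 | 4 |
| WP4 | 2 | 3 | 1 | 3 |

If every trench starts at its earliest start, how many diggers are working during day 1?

At early start, day 1 has: WP1, WP2, WP3, WP4.
Demand: 2 + 1 + 4 + 3 = 10.

10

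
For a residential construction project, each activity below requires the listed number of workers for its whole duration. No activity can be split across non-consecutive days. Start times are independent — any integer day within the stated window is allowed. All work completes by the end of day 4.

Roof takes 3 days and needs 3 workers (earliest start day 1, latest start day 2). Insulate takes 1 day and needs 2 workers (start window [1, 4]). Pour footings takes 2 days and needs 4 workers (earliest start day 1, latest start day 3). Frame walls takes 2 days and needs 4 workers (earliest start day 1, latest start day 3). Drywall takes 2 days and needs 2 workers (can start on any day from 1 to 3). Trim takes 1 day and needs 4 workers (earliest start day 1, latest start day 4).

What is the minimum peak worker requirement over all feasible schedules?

9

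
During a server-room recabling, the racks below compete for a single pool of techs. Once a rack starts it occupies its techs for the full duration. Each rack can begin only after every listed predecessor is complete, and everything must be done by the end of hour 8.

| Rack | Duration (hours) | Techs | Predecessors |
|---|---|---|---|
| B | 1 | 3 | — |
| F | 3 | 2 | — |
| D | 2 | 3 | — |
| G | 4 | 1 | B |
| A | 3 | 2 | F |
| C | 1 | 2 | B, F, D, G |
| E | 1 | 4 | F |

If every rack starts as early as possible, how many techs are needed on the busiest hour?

Early-start schedule: B@1, F@1, D@1, G@2, A@4, C@6, E@4.
Load per hour: hour 1: 8, hour 2: 6, hour 3: 3, hour 4: 7, hour 5: 3, hour 6: 4, hour 7: 0, hour 8: 0.
Peak is 8.

8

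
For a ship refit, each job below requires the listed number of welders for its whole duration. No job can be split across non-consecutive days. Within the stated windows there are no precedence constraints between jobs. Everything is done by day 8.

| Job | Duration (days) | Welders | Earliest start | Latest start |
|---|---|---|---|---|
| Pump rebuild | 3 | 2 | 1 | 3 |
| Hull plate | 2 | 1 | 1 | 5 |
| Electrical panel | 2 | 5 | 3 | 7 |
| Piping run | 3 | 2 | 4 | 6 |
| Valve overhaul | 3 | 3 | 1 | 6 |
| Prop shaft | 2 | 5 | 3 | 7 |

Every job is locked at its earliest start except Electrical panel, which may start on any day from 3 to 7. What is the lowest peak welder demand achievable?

10

Electrical panel@3: d1:6  d2:6  d3:15  d4:12  d5:2  d6:2  d7:0  d8:0 → peak 15
Electrical panel@4: d1:6  d2:6  d3:10  d4:12  d5:7  d6:2  d7:0  d8:0 → peak 12
Electrical panel@5: d1:6  d2:6  d3:10  d4:7  d5:7  d6:7  d7:0  d8:0 → peak 10
Electrical panel@6: d1:6  d2:6  d3:10  d4:7  d5:2  d6:7  d7:5  d8:0 → peak 10
Electrical panel@7: d1:6  d2:6  d3:10  d4:7  d5:2  d6:2  d7:5  d8:5 → peak 10
Best is Electrical panel@5, peak 10.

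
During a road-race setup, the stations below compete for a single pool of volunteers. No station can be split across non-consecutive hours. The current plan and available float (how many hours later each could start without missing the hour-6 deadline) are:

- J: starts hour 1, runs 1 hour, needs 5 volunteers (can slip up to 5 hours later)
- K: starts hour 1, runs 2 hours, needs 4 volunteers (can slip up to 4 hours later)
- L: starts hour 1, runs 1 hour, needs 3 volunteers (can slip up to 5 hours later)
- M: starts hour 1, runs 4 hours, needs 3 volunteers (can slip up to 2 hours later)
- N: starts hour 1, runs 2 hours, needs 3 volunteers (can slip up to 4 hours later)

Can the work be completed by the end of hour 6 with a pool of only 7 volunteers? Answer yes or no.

Schedule J@1, K@2, L@2, M@3, N@4: h1:5  h2:7  h3:7  h4:6  h5:6  h6:3 — peak 7 ≤ 7.

yes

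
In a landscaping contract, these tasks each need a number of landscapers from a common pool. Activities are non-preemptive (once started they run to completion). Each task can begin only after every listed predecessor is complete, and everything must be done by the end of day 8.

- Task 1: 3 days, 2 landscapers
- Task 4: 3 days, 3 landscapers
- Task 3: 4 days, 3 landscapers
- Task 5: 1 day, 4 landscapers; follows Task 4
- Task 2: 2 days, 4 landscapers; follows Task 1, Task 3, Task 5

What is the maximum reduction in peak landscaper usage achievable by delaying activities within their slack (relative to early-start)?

2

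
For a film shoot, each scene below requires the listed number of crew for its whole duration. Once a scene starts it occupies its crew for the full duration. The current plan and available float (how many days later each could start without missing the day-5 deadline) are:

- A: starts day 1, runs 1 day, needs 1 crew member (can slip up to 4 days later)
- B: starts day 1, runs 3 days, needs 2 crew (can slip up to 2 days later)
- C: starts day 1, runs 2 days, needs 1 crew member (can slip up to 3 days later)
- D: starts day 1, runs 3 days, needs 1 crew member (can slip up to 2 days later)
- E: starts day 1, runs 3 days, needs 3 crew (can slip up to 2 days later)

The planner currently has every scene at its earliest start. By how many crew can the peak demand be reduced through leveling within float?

2

Early-start peak: d1:8  d2:7  d3:6  d4:0  d5:0 ⇒ 8.
Leveled (A@1, B@1, C@1, D@1, E@3): d1:5  d2:4  d3:6  d4:3  d5:3 ⇒ 6.
Reduction 8 − 6 = 2.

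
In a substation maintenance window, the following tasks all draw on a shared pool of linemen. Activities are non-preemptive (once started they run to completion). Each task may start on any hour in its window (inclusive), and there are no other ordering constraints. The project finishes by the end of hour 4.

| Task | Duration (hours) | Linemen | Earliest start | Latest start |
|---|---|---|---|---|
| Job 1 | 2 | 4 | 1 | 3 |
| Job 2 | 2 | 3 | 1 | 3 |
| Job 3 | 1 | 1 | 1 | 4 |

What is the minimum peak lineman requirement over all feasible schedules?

Early-start (Job 1@1, Job 2@1, Job 3@1) gives peak 8: h1:8  h2:7  h3:0  h4:0.
Shift Job 2→3, Job 3→3.
Schedule Job 1@1, Job 2@3, Job 3@3: h1:4  h2:4  h3:4  h4:3 — peak 4.
Total lineman-hours = 15 over 4 hours ⇒ peak ≥ ⌈15/4⌉ = 4, so 4 is optimal.

4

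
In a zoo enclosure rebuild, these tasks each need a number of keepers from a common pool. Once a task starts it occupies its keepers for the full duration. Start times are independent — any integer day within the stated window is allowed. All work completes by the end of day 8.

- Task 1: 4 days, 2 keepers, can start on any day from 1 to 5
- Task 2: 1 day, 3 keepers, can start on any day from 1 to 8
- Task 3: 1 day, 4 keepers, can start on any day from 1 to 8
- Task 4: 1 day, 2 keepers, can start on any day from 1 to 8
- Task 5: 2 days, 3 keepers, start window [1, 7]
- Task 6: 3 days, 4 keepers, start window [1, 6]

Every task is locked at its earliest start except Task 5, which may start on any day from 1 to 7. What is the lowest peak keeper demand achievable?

Task 5@1: d1:18  d2:9  d3:6  d4:2  d5:0  d6:0  d7:0  d8:0 → peak 18
Task 5@2: d1:15  d2:9  d3:9  d4:2  d5:0  d6:0  d7:0  d8:0 → peak 15
Task 5@3: d1:15  d2:6  d3:9  d4:5  d5:0  d6:0  d7:0  d8:0 → peak 15
Task 5@4: d1:15  d2:6  d3:6  d4:5  d5:3  d6:0  d7:0  d8:0 → peak 15
Task 5@5: d1:15  d2:6  d3:6  d4:2  d5:3  d6:3  d7:0  d8:0 → peak 15
Task 5@6: d1:15  d2:6  d3:6  d4:2  d5:0  d6:3  d7:3  d8:0 → peak 15
Task 5@7: d1:15  d2:6  d3:6  d4:2  d5:0  d6:0  d7:3  d8:3 → peak 15
Best is Task 5@2, peak 15.

15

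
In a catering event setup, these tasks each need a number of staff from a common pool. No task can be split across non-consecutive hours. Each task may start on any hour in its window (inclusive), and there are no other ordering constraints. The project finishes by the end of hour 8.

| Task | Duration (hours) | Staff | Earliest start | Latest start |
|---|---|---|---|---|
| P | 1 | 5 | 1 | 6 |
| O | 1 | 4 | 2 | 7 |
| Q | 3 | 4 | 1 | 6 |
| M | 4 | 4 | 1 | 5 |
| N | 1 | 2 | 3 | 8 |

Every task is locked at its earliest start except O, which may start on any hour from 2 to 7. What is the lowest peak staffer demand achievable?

13

O@2: h1:13  h2:12  h3:10  h4:4  h5:0  h6:0  h7:0  h8:0 → peak 13
O@3: h1:13  h2:8  h3:14  h4:4  h5:0  h6:0  h7:0  h8:0 → peak 14
O@4: h1:13  h2:8  h3:10  h4:8  h5:0  h6:0  h7:0  h8:0 → peak 13
O@5: h1:13  h2:8  h3:10  h4:4  h5:4  h6:0  h7:0  h8:0 → peak 13
O@6: h1:13  h2:8  h3:10  h4:4  h5:0  h6:4  h7:0  h8:0 → peak 13
O@7: h1:13  h2:8  h3:10  h4:4  h5:0  h6:0  h7:4  h8:0 → peak 13
Best is O@2, peak 13.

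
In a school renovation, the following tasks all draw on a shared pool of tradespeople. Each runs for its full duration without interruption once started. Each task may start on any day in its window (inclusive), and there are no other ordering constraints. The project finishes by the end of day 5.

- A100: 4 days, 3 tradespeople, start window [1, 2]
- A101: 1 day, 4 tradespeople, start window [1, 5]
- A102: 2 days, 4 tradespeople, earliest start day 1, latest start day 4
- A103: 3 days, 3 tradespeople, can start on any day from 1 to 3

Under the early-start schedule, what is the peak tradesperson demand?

14

Early-start schedule: A100@1, A101@1, A102@1, A103@1.
Load per day: day 1: 14, day 2: 10, day 3: 6, day 4: 3, day 5: 0.
Peak is 14.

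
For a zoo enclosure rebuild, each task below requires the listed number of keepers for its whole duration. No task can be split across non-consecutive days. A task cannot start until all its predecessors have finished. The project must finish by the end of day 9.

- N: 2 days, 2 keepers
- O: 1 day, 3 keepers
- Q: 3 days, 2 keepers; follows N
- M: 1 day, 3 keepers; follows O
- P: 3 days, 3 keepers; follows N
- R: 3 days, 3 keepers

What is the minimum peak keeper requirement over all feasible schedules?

5

Early-start (N@1, O@1, Q@3, M@2, P@3, R@1) gives peak 8: d1:8  d2:8  d3:8  d4:5  d5:5  d6:0  d7:0  d8:0  d9:0.
Shift R→6.
Schedule N@1, O@1, Q@3, M@2, P@3, R@6: d1:5  d2:5  d3:5  d4:5  d5:5  d6:3  d7:3  d8:3  d9:0 — peak 5.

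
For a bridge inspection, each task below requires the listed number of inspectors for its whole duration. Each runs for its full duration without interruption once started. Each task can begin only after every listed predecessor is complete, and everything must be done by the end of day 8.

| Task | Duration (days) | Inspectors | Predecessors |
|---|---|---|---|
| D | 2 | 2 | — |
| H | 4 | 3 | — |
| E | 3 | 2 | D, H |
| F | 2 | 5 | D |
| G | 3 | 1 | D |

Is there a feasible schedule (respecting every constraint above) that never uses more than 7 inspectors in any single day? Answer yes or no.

Schedule D@1, H@1, E@5, F@6, G@3: d1:5  d2:5  d3:4  d4:4  d5:3  d6:7  d7:7  d8:0 — peak 7 ≤ 7.

yes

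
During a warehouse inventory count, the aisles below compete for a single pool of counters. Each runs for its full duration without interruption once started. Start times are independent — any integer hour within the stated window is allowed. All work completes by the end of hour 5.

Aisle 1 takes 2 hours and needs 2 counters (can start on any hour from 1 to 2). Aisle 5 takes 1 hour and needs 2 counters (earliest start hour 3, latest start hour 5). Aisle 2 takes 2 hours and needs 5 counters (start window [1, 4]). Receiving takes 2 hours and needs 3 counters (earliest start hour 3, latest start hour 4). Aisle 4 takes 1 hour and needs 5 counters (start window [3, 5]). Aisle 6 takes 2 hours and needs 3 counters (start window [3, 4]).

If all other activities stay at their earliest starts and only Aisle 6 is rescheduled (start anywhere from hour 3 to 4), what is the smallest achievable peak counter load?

10

Aisle 6@3: h1:7  h2:7  h3:13  h4:6  h5:0 → peak 13
Aisle 6@4: h1:7  h2:7  h3:10  h4:6  h5:3 → peak 10
Best is Aisle 6@4, peak 10.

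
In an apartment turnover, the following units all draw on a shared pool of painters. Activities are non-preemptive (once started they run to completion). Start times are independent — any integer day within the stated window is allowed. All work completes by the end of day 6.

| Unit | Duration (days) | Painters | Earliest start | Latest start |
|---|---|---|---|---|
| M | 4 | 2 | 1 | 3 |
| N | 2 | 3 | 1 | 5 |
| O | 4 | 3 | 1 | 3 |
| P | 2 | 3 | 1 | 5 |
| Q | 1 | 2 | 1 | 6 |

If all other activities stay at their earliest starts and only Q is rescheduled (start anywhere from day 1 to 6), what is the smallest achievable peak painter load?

Q@1: d1:13  d2:11  d3:5  d4:5  d5:0  d6:0 → peak 13
Q@2: d1:11  d2:13  d3:5  d4:5  d5:0  d6:0 → peak 13
Q@3: d1:11  d2:11  d3:7  d4:5  d5:0  d6:0 → peak 11
Q@4: d1:11  d2:11  d3:5  d4:7  d5:0  d6:0 → peak 11
Q@5: d1:11  d2:11  d3:5  d4:5  d5:2  d6:0 → peak 11
Q@6: d1:11  d2:11  d3:5  d4:5  d5:0  d6:2 → peak 11
Best is Q@3, peak 11.

11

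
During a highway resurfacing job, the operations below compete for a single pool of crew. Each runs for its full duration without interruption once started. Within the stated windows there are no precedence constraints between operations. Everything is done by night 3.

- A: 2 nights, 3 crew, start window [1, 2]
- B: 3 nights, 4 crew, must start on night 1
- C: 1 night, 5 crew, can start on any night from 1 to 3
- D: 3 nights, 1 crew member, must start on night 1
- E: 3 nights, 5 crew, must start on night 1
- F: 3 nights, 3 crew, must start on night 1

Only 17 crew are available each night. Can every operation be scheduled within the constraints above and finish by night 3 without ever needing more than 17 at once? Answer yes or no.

no

The minimum achievable peak is 18; 17 < 18, so no feasible schedule stays within the cap.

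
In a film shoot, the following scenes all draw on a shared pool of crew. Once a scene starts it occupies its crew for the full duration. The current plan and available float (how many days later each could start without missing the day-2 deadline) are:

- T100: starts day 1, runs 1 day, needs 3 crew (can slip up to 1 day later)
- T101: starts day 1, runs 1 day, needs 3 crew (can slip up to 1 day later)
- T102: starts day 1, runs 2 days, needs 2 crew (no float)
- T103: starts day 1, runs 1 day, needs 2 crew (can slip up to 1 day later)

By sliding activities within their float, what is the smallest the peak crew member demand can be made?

Early-start (T100@1, T101@1, T102@1, T103@1) gives peak 10: d1:10  d2:2.
Shift T101→2.
Schedule T100@1, T101@2, T102@1, T103@1: d1:7  d2:5 — peak 7.
No arrangement of the 8 feasible schedules does better.

7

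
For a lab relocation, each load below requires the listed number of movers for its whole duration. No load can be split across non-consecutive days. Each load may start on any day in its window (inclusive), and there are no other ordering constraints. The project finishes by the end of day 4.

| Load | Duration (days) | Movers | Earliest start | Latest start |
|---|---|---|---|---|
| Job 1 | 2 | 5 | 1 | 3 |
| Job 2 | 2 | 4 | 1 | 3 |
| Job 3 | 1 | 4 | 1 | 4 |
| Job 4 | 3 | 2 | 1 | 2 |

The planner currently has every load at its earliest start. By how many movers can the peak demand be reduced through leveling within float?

7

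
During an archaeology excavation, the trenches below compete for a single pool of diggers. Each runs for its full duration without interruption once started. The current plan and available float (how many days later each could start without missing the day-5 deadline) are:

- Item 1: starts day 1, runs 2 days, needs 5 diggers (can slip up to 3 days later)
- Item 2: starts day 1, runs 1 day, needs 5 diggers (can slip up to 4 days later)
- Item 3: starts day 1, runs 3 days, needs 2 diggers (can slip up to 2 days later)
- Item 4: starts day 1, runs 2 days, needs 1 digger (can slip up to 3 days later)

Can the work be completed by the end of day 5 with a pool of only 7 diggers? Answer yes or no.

Schedule Item 1@1, Item 2@3, Item 3@1, Item 4@4: d1:7  d2:7  d3:7  d4:1  d5:1 — peak 7 ≤ 7.

yes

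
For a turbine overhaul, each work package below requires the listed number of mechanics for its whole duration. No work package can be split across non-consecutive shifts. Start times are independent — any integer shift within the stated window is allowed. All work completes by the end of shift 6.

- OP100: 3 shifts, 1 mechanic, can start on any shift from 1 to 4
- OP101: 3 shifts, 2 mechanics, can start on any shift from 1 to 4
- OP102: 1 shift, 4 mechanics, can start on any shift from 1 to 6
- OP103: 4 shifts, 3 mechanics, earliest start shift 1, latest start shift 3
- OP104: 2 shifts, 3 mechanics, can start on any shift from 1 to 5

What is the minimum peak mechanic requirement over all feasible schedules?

Early-start (OP100@1, OP101@1, OP102@1, OP103@1, OP104@1) gives peak 13: s1:13  s2:9  s3:6  s4:3  s5:0  s6:0.
Shift OP102→6, OP104→4.
Schedule OP100@1, OP101@1, OP102@6, OP103@1, OP104@4: s1:6  s2:6  s3:6  s4:6  s5:3  s6:4 — peak 6.
Total mechanic-shifts = 31 over 6 shifts ⇒ peak ≥ ⌈31/6⌉ = 6, so 6 is optimal.

6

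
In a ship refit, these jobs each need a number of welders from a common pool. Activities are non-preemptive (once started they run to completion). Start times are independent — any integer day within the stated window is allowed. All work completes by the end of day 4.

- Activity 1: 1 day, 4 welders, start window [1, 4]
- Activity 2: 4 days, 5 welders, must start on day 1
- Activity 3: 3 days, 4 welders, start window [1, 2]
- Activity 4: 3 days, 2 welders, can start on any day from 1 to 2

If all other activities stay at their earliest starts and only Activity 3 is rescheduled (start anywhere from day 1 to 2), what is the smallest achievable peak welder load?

11

Activity 3@1: d1:15  d2:11  d3:11  d4:5 → peak 15
Activity 3@2: d1:11  d2:11  d3:11  d4:9 → peak 11
Best is Activity 3@2, peak 11.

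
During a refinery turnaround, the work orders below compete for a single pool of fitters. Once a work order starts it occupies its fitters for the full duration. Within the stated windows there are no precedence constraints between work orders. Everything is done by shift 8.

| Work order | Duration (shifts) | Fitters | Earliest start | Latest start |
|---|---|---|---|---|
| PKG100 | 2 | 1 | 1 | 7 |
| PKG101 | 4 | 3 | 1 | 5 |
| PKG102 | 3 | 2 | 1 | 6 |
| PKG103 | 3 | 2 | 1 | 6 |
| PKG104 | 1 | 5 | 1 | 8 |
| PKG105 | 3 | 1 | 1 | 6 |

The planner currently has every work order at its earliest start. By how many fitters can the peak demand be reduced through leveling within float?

9

Early-start peak: s1:14  s2:9  s3:8  s4:3  s5:0  s6:0  s7:0  s8:0 ⇒ 14.
Leveled (PKG100@1, PKG101@1, PKG102@3, PKG103@5, PKG104@8, PKG105@5): s1:4  s2:4  s3:5  s4:5  s5:5  s6:3  s7:3  s8:5 ⇒ 5.
Reduction 14 − 5 = 9.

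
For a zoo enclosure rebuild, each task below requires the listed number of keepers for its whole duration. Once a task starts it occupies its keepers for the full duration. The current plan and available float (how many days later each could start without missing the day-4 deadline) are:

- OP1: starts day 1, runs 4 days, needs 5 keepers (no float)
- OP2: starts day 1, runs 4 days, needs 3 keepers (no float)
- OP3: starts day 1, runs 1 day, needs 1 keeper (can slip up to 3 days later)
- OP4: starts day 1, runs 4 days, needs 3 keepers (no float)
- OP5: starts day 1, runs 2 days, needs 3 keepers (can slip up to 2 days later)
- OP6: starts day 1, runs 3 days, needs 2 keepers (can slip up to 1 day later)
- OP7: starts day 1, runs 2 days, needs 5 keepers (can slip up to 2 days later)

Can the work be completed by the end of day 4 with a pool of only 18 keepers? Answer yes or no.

Schedule OP1@1, OP2@1, OP3@1, OP4@1, OP5@1, OP6@1, OP7@3: d1:17  d2:16  d3:18  d4:16 — peak 18 ≤ 18.

yes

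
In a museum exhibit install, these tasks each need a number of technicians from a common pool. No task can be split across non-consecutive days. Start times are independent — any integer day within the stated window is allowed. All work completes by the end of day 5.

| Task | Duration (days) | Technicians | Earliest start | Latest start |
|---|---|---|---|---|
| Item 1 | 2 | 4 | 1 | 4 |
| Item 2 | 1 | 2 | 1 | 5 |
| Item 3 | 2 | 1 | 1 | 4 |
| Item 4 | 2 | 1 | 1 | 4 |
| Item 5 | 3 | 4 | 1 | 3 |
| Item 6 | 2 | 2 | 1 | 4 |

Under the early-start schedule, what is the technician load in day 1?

At early start, day 1 has: Item 1, Item 2, Item 3, Item 4, Item 5, Item 6.
Demand: 4 + 2 + 1 + 1 + 4 + 2 = 14.

14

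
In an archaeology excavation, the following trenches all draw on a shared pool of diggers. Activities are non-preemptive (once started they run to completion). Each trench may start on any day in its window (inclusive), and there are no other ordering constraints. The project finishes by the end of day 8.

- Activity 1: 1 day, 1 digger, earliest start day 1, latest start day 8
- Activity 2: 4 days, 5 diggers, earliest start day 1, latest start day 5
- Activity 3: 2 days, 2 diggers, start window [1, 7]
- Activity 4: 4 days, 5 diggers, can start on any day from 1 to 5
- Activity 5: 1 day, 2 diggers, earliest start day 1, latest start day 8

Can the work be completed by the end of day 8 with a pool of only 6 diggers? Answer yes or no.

The minimum achievable peak is 7; 6 < 7, so no feasible schedule stays within the cap.

no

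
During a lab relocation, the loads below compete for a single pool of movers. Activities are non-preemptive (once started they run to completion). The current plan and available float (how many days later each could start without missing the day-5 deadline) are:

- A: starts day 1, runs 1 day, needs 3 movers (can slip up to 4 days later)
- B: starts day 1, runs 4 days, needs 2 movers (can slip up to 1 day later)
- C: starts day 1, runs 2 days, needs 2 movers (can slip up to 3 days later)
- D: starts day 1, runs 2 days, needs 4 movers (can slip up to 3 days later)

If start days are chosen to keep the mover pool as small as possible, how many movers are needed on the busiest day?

6

Early-start (A@1, B@1, C@1, D@1) gives peak 11: d1:11  d2:8  d3:2  d4:2  d5:0.
Shift C→2, D→4.
Schedule A@1, B@1, C@2, D@4: d1:5  d2:4  d3:4  d4:6  d5:4 — peak 6.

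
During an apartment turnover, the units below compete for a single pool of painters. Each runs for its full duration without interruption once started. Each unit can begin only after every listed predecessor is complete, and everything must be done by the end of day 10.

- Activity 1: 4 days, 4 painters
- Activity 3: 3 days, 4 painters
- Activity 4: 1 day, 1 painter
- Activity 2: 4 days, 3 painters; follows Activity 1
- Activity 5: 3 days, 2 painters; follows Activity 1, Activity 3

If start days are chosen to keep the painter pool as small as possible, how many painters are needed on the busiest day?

Early-start (Activity 1@1, Activity 3@1, Activity 4@1, Activity 2@5, Activity 5@5) gives peak 9: d1:9  d2:8  d3:8  d4:4  d5:5  d6:5  d7:5  d8:3  d9:0  d10:0.
Shift Activity 3→5, Activity 5→8.
Schedule Activity 1@1, Activity 3@5, Activity 4@1, Activity 2@5, Activity 5@8: d1:5  d2:4  d3:4  d4:4  d5:7  d6:7  d7:7  d8:5  d9:2  d10:2 — peak 7.

7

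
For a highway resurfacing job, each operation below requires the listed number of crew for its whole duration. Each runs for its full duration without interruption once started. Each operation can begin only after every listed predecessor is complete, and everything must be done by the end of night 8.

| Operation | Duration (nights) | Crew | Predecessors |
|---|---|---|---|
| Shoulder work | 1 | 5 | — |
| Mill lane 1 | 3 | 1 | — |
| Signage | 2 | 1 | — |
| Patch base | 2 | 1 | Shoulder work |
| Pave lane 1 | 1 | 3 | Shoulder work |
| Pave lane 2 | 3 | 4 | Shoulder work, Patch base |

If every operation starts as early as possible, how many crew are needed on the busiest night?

7

Early-start schedule: Shoulder work@1, Mill lane 1@1, Signage@1, Patch base@2, Pave lane 1@2, Pave lane 2@4.
Load per night: night 1: 7, night 2: 6, night 3: 2, night 4: 4, night 5: 4, night 6: 4, night 7: 0, night 8: 0.
Peak is 7.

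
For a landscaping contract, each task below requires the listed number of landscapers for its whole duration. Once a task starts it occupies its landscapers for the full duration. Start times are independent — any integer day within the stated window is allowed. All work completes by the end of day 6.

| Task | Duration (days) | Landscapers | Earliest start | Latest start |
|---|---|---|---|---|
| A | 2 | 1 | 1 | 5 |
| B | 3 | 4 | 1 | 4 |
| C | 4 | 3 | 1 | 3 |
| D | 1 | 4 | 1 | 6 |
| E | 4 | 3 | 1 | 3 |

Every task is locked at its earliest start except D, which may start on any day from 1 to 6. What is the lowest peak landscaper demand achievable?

D@1: d1:15  d2:11  d3:10  d4:6  d5:0  d6:0 → peak 15
D@2: d1:11  d2:15  d3:10  d4:6  d5:0  d6:0 → peak 15
D@3: d1:11  d2:11  d3:14  d4:6  d5:0  d6:0 → peak 14
D@4: d1:11  d2:11  d3:10  d4:10  d5:0  d6:0 → peak 11
D@5: d1:11  d2:11  d3:10  d4:6  d5:4  d6:0 → peak 11
D@6: d1:11  d2:11  d3:10  d4:6  d5:0  d6:4 → peak 11
Best is D@4, peak 11.

11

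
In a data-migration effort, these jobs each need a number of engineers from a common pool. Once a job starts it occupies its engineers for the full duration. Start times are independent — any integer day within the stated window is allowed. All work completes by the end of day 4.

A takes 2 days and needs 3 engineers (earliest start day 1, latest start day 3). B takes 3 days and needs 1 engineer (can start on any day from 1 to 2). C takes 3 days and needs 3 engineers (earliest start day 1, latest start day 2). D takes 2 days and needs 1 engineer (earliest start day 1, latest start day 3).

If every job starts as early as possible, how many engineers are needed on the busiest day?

8

Early-start schedule: A@1, B@1, C@1, D@1.
Load per day: day 1: 8, day 2: 8, day 3: 4, day 4: 0.
Peak is 8.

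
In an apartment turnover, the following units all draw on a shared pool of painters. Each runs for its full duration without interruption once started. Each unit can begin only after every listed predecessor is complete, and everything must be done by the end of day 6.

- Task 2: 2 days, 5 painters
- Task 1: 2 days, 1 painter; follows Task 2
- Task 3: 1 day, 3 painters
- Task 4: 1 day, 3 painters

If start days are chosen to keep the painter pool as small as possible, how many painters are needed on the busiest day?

5

Early-start (Task 2@1, Task 1@3, Task 3@1, Task 4@1) gives peak 11: d1:11  d2:5  d3:1  d4:1  d5:0  d6:0.
Shift Task 3→3, Task 4→4.
Schedule Task 2@1, Task 1@3, Task 3@3, Task 4@4: d1:5  d2:5  d3:4  d4:4  d5:0  d6:0 — peak 5.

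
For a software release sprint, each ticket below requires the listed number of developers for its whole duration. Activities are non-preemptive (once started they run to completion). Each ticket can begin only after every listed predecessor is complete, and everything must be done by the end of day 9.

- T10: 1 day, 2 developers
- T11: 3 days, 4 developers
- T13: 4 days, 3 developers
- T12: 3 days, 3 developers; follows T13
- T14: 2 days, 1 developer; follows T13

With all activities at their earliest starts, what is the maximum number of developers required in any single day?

Early-start schedule: T10@1, T11@1, T13@1, T12@5, T14@5.
Load per day: day 1: 9, day 2: 7, day 3: 7, day 4: 3, day 5: 4, day 6: 4, day 7: 3, day 8: 0, day 9: 0.
Peak is 9.

9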